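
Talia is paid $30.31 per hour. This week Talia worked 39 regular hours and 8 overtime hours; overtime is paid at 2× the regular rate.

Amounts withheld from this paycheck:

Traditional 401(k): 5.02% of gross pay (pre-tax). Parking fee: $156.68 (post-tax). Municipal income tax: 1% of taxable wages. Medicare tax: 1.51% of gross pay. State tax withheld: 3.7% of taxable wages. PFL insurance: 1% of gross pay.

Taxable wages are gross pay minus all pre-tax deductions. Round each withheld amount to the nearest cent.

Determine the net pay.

Regular pay: 39 × $30.31 = $1182.09
Overtime pay: 8 × $30.31 × 2 = $484.96
Gross pay = $1182.09 + $484.96 = $1667.05
Traditional 401(k): $1667.05 × 0.0502 = $83.69
Taxable wages = $1667.05 − $83.69 = $1583.36
Municipal income tax: $1583.36 × 0.01 = $15.83
State tax withheld: $1583.36 × 0.037 = $58.58
Medicare tax: $1667.05 × 0.0151 = $25.17
PFL insurance: $1667.05 × 0.01 = $16.67
Parking fee: $156.68
Total deductions = $83.69 + $15.83 + $58.58 + $25.17 + $16.67 + $156.68 = $356.62
Net pay = $1667.05 − $356.62 = $1310.43

$1310.43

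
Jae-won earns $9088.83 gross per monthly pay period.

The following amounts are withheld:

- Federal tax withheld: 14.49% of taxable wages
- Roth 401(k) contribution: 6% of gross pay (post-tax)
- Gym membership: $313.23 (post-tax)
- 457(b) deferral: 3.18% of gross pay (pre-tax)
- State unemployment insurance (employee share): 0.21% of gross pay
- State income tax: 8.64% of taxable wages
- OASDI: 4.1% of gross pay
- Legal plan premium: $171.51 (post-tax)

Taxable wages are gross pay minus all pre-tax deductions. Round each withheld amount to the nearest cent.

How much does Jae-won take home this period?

$5342.62

457(b) deferral: $9088.83 × 0.0318 = $289.02
Taxable wages = $9088.83 − $289.02 = $8799.81
Federal tax withheld: $8799.81 × 0.1449 = $1275.09
State income tax: $8799.81 × 0.0864 = $760.30
State unemployment insurance (employee share): $9088.83 × 0.0021 = $19.09
OASDI: $9088.83 × 0.041 = $372.64
Roth 401(k) contribution: $9088.83 × 0.06 = $545.33
Legal plan premium: $171.51
Gym membership: $313.23
Total deductions = $289.02 + $1275.09 + $760.30 + $19.09 + $372.64 + $545.33 + $171.51 + $313.23 = $3746.21
Net pay = $9088.83 − $3746.21 = $5342.62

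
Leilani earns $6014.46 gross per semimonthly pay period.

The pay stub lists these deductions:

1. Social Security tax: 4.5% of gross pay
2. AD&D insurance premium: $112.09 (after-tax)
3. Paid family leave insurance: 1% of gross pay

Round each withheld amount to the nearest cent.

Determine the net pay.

Social Security tax: $6014.46 × 0.045 = $270.65
Paid family leave insurance: $6014.46 × 0.01 = $60.14
AD&D insurance premium: $112.09
Total deductions = $270.65 + $60.14 + $112.09 = $442.88
Net pay = $6014.46 − $442.88 = $5571.58

$5571.58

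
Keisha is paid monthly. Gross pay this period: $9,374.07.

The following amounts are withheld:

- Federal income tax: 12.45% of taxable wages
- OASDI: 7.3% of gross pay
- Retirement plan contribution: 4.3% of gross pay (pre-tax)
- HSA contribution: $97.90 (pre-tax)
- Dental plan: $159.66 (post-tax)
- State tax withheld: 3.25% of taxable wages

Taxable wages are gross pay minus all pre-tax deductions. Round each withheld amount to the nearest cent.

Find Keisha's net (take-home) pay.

HSA contribution: $97.90
Retirement plan contribution: $9,374.07 × 0.043 = $403.09
Pre-tax total = $97.90 + $403.09 = $500.99
Taxable wages = $9,374.07 − $500.99 = $8,873.08
State tax withheld: $8,873.08 × 0.0325 = $288.38
Federal income tax: $8,873.08 × 0.1245 = $1,104.70
OASDI: $9,374.07 × 0.073 = $684.31
Dental plan: $159.66
Total deductions = $97.90 + $403.09 + $288.38 + $1,104.70 + $684.31 + $159.66 = $2,738.04
Net pay = $9,374.07 − $2,738.04 = $6,636.03

$6,636.03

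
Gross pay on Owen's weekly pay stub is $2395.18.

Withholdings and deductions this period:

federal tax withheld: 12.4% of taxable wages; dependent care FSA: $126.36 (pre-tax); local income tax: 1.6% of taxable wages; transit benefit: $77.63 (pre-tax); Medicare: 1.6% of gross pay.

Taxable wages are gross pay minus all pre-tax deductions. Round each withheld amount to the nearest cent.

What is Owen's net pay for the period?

$1846.10

Dependent care FSA: $126.36
Transit benefit: $77.63
Pre-tax total = $126.36 + $77.63 = $203.99
Taxable wages = $2395.18 − $203.99 = $2191.19
Local income tax: $2191.19 × 0.016 = $35.06
Federal tax withheld: $2191.19 × 0.124 = $271.71
Medicare: $2395.18 × 0.016 = $38.32
Total deductions = $126.36 + $77.63 + $35.06 + $271.71 + $38.32 = $549.08
Net pay = $2395.18 − $549.08 = $1846.10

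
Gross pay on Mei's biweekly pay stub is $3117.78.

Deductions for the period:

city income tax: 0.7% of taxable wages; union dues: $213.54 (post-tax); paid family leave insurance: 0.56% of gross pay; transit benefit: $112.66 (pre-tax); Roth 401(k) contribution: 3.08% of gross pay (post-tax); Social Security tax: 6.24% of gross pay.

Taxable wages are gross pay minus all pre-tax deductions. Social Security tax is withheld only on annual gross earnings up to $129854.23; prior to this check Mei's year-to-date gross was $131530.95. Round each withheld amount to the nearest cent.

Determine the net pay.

$2657.05

Transit benefit: $112.66
Taxable wages = $3117.78 − $112.66 = $3005.12
City income tax: $3005.12 × 0.007 = $21.04
Social Security tax: annual cap $129854.23 already reached (YTD $131530.95), so $0.00
Paid family leave insurance: $3117.78 × 0.0056 = $17.46
Union dues: $213.54
Roth 401(k) contribution: $3117.78 × 0.0308 = $96.03
Total deductions = $112.66 + $21.04 + $0.00 + $17.46 + $213.54 + $96.03 = $460.73
Net pay = $3117.78 − $460.73 = $2657.05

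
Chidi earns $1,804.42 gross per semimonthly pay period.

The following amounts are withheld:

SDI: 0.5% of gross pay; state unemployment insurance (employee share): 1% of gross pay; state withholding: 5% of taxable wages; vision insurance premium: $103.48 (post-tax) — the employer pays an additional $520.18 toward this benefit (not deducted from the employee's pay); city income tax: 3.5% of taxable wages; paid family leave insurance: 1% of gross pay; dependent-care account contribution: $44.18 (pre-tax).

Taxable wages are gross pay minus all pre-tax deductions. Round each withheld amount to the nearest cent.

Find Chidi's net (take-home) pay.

$1,462.04

Dependent-care account contribution: $44.18
Taxable wages = $1,804.42 − $44.18 = $1,760.24
State withholding: $1,760.24 × 0.05 = $88.01
City income tax: $1,760.24 × 0.035 = $61.61
State unemployment insurance (employee share): $1,804.42 × 0.01 = $18.04
Paid family leave insurance: $1,804.42 × 0.01 = $18.04
SDI: $1,804.42 × 0.005 = $9.02
Vision insurance premium: $103.48
(Employer's $520.18 toward vision insurance premium is not withheld from the employee.)
Total deductions = $44.18 + $88.01 + $61.61 + $18.04 + $18.04 + $9.02 + $103.48 = $342.38
Net pay = $1,804.42 − $342.38 = $1,462.04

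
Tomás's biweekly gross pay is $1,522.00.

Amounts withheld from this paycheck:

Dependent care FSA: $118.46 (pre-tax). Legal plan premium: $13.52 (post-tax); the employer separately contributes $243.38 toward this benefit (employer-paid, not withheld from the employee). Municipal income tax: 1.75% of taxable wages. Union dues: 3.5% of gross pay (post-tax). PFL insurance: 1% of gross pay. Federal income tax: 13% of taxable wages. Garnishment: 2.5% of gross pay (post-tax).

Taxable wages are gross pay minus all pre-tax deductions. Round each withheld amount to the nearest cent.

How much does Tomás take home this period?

$1,076.46

Dependent care FSA: $118.46
Taxable wages = $1,522.00 − $118.46 = $1,403.54
Federal income tax: $1,403.54 × 0.13 = $182.46
Municipal income tax: $1,403.54 × 0.0175 = $24.56
PFL insurance: $1,522.00 × 0.01 = $15.22
Garnishment: $1,522.00 × 0.025 = $38.05
Union dues: $1,522.00 × 0.035 = $53.27
Legal plan premium: $13.52
(Employer's $243.38 toward legal plan premium is not withheld from the employee.)
Total deductions = $118.46 + $182.46 + $24.56 + $15.22 + $38.05 + $53.27 + $13.52 = $445.54
Net pay = $1,522.00 − $445.54 = $1,076.46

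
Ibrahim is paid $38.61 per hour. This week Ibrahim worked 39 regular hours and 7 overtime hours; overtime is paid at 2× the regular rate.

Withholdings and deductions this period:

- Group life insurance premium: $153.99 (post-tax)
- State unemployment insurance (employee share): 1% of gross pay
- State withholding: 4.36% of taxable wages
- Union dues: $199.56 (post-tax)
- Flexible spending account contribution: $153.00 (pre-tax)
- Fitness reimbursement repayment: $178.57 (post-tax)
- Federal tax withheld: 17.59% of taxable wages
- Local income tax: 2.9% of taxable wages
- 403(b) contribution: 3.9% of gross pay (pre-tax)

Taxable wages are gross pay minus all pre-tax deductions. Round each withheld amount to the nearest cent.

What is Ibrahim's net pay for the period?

Regular pay: 39 × $38.61 = $1505.79
Overtime pay: 7 × $38.61 × 2 = $540.54
Gross pay = $1505.79 + $540.54 = $2046.33
403(b) contribution: $2046.33 × 0.039 = $79.81
Flexible spending account contribution: $153.00
Pre-tax total = $79.81 + $153.00 = $232.81
Taxable wages = $2046.33 − $232.81 = $1813.52
State withholding: $1813.52 × 0.0436 = $79.07
Federal tax withheld: $1813.52 × 0.1759 = $319.00
Local income tax: $1813.52 × 0.029 = $52.59
State unemployment insurance (employee share): $2046.33 × 0.01 = $20.46
Fitness reimbursement repayment: $178.57
Group life insurance premium: $153.99
Union dues: $199.56
Total deductions = $79.81 + $153.00 + $79.07 + $319.00 + $52.59 + $20.46 + $178.57 + $153.99 + $199.56 = $1236.05
Net pay = $2046.33 − $1236.05 = $810.28

$810.28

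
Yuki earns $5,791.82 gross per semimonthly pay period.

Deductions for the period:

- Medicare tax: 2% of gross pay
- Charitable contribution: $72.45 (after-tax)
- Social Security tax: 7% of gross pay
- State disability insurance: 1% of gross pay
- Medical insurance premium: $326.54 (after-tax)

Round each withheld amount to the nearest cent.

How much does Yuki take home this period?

Social Security tax: $5,791.82 × 0.07 = $405.43
State disability insurance: $5,791.82 × 0.01 = $57.92
Medicare tax: $5,791.82 × 0.02 = $115.84
Medical insurance premium: $326.54
Charitable contribution: $72.45
Total deductions = $405.43 + $57.92 + $115.84 + $326.54 + $72.45 = $978.18
Net pay = $5,791.82 − $978.18 = $4,813.64

$4,813.64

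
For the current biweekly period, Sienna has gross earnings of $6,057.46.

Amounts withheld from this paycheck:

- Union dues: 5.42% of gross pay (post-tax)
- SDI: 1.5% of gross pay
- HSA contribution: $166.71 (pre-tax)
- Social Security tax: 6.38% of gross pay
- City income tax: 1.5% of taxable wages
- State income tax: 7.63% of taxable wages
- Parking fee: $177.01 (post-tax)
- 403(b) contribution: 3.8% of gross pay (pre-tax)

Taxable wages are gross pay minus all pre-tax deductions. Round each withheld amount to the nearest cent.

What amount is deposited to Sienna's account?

$4,161.11

HSA contribution: $166.71
403(b) contribution: $6,057.46 × 0.038 = $230.18
Pre-tax total = $166.71 + $230.18 = $396.89
Taxable wages = $6,057.46 − $396.89 = $5,660.57
State income tax: $5,660.57 × 0.0763 = $431.90
City income tax: $5,660.57 × 0.015 = $84.91
Social Security tax: $6,057.46 × 0.0638 = $386.47
SDI: $6,057.46 × 0.015 = $90.86
Union dues: $6,057.46 × 0.0542 = $328.31
Parking fee: $177.01
Total deductions = $166.71 + $230.18 + $431.90 + $84.91 + $386.47 + $90.86 + $328.31 + $177.01 = $1,896.35
Net pay = $6,057.46 − $1,896.35 = $4,161.11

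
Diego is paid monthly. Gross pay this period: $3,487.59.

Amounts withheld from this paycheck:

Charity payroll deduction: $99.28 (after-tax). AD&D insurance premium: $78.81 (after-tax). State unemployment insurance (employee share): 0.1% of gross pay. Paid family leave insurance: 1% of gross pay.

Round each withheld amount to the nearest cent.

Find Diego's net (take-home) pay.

$3,271.13

State unemployment insurance (employee share): $3,487.59 × 0.001 = $3.49
Paid family leave insurance: $3,487.59 × 0.01 = $34.88
Charity payroll deduction: $99.28
AD&D insurance premium: $78.81
Total deductions = $3.49 + $34.88 + $99.28 + $78.81 = $216.46
Net pay = $3,487.59 − $216.46 = $3,271.13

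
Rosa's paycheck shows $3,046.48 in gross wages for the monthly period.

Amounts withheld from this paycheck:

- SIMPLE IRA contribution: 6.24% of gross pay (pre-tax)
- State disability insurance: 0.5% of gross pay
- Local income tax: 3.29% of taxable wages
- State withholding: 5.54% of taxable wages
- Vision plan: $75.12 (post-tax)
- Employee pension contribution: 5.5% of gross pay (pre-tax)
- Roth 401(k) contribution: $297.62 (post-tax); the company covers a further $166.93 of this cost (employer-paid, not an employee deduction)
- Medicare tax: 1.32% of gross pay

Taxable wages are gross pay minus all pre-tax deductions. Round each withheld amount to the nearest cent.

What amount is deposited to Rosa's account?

Employee pension contribution: $3,046.48 × 0.055 = $167.56
SIMPLE IRA contribution: $3,046.48 × 0.0624 = $190.10
Pre-tax total = $167.56 + $190.10 = $357.66
Taxable wages = $3,046.48 − $357.66 = $2,688.82
Local income tax: $2,688.82 × 0.0329 = $88.46
State withholding: $2,688.82 × 0.0554 = $148.96
State disability insurance: $3,046.48 × 0.005 = $15.23
Medicare tax: $3,046.48 × 0.0132 = $40.21
Roth 401(k) contribution: $297.62
Vision plan: $75.12
(Employer's $166.93 toward Roth 401(k) contribution is not withheld from the employee.)
Total deductions = $167.56 + $190.10 + $88.46 + $148.96 + $15.23 + $40.21 + $297.62 + $75.12 = $1,023.26
Net pay = $3,046.48 − $1,023.26 = $2,023.22

$2,023.22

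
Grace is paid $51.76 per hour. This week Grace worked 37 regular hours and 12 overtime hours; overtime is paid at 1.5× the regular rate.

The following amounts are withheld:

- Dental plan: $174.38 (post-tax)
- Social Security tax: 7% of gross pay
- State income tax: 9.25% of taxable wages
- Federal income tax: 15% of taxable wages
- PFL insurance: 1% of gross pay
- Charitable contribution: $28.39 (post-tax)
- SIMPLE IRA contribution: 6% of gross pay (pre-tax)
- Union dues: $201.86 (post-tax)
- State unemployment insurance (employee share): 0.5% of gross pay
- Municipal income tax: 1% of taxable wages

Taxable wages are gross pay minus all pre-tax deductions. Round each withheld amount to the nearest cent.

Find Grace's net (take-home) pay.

Regular pay: 37 × $51.76 = $1,915.12
Overtime pay: 12 × $51.76 × 1.5 = $931.68
Gross pay = $1,915.12 + $931.68 = $2,846.80
SIMPLE IRA contribution: $2,846.80 × 0.06 = $170.81
Taxable wages = $2,846.80 − $170.81 = $2,675.99
Federal income tax: $2,675.99 × 0.15 = $401.40
Municipal income tax: $2,675.99 × 0.01 = $26.76
State income tax: $2,675.99 × 0.0925 = $247.53
PFL insurance: $2,846.80 × 0.01 = $28.47
Social Security tax: $2,846.80 × 0.07 = $199.28
State unemployment insurance (employee share): $2,846.80 × 0.005 = $14.23
Charitable contribution: $28.39
Dental plan: $174.38
Union dues: $201.86
Total deductions = $170.81 + $401.40 + $26.76 + $247.53 + $28.47 + $199.28 + $14.23 + $28.39 + $174.38 + $201.86 = $1,493.11
Net pay = $2,846.80 − $1,493.11 = $1,353.69

$1,353.69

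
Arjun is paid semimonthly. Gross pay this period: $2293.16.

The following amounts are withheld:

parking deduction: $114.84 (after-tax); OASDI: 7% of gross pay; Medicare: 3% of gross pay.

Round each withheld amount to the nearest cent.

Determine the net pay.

Medicare: $2293.16 × 0.03 = $68.79
OASDI: $2293.16 × 0.07 = $160.52
Parking deduction: $114.84
Total deductions = $68.79 + $160.52 + $114.84 = $344.15
Net pay = $2293.16 − $344.15 = $1949.01

$1949.01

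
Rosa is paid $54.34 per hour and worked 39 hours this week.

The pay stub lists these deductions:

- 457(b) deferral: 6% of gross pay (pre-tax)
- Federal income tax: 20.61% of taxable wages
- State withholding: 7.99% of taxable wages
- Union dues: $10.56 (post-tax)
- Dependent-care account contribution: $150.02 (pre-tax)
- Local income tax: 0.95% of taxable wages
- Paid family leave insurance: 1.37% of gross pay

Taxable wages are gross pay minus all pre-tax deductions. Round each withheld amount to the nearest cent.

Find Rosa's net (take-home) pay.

Gross pay: 39 × $54.34 = $2119.26
457(b) deferral: $2119.26 × 0.06 = $127.16
Dependent-care account contribution: $150.02
Pre-tax total = $127.16 + $150.02 = $277.18
Taxable wages = $2119.26 − $277.18 = $1842.08
Local income tax: $1842.08 × 0.0095 = $17.50
State withholding: $1842.08 × 0.0799 = $147.18
Federal income tax: $1842.08 × 0.2061 = $379.65
Paid family leave insurance: $2119.26 × 0.0137 = $29.03
Union dues: $10.56
Total deductions = $127.16 + $150.02 + $17.50 + $147.18 + $379.65 + $29.03 + $10.56 = $861.10
Net pay = $2119.26 − $861.10 = $1258.16

$1258.16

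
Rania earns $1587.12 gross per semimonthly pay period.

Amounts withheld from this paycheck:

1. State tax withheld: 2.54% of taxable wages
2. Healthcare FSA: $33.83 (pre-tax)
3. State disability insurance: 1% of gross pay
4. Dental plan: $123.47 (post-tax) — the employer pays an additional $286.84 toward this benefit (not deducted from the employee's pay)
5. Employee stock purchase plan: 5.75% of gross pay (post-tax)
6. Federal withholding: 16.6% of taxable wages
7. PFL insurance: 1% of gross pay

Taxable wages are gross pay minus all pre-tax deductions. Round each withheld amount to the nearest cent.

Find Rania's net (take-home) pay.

$1009.52

Healthcare FSA: $33.83
Taxable wages = $1587.12 − $33.83 = $1553.29
State tax withheld: $1553.29 × 0.0254 = $39.45
Federal withholding: $1553.29 × 0.166 = $257.85
PFL insurance: $1587.12 × 0.01 = $15.87
State disability insurance: $1587.12 × 0.01 = $15.87
Employee stock purchase plan: $1587.12 × 0.0575 = $91.26
Dental plan: $123.47
(Employer's $286.84 toward dental plan is not withheld from the employee.)
Total deductions = $33.83 + $39.45 + $257.85 + $15.87 + $15.87 + $91.26 + $123.47 = $577.60
Net pay = $1587.12 − $577.60 = $1009.52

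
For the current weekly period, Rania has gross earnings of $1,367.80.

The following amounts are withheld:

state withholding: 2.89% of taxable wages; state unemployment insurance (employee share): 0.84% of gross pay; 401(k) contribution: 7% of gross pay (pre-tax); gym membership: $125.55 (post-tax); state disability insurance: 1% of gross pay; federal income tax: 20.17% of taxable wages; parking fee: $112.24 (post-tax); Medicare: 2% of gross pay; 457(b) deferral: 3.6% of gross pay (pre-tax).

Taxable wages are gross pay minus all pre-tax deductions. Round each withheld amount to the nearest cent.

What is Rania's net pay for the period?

457(b) deferral: $1,367.80 × 0.036 = $49.24
401(k) contribution: $1,367.80 × 0.07 = $95.75
Pre-tax total = $49.24 + $95.75 = $144.99
Taxable wages = $1,367.80 − $144.99 = $1,222.81
State withholding: $1,222.81 × 0.0289 = $35.34
Federal income tax: $1,222.81 × 0.2017 = $246.64
Medicare: $1,367.80 × 0.02 = $27.36
State unemployment insurance (employee share): $1,367.80 × 0.0084 = $11.49
State disability insurance: $1,367.80 × 0.01 = $13.68
Gym membership: $125.55
Parking fee: $112.24
Total deductions = $49.24 + $95.75 + $35.34 + $246.64 + $27.36 + $11.49 + $13.68 + $125.55 + $112.24 = $717.29
Net pay = $1,367.80 − $717.29 = $650.51

$650.51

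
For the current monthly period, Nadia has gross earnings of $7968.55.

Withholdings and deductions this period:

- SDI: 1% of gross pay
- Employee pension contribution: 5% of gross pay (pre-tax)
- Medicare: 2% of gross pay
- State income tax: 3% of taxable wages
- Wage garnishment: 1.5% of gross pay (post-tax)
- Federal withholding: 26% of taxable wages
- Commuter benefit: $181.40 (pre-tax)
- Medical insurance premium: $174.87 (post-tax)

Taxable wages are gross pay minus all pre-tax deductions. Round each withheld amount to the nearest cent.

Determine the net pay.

$4712.53

Employee pension contribution: $7968.55 × 0.05 = $398.43
Commuter benefit: $181.40
Pre-tax total = $398.43 + $181.40 = $579.83
Taxable wages = $7968.55 − $579.83 = $7388.72
State income tax: $7388.72 × 0.03 = $221.66
Federal withholding: $7388.72 × 0.26 = $1921.07
SDI: $7968.55 × 0.01 = $79.69
Medicare: $7968.55 × 0.02 = $159.37
Medical insurance premium: $174.87
Wage garnishment: $7968.55 × 0.015 = $119.53
Total deductions = $398.43 + $181.40 + $221.66 + $1921.07 + $79.69 + $159.37 + $174.87 + $119.53 = $3256.02
Net pay = $7968.55 − $3256.02 = $4712.53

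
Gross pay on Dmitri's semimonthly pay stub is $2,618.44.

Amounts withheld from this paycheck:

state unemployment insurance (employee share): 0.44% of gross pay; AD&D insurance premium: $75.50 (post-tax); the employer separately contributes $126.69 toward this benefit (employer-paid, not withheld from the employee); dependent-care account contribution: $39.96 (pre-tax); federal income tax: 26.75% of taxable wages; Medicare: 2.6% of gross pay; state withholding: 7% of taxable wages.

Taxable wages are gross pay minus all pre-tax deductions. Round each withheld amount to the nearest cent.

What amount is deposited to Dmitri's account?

$1,553.15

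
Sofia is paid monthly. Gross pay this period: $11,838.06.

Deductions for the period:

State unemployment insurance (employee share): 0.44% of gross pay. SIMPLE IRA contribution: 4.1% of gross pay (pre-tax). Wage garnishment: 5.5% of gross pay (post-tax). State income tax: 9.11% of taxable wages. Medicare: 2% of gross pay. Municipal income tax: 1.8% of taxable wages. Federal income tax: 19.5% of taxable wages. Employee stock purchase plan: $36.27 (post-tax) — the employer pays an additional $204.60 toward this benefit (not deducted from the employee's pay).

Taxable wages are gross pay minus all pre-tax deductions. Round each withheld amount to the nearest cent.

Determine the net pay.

SIMPLE IRA contribution: $11,838.06 × 0.041 = $485.36
Taxable wages = $11,838.06 − $485.36 = $11,352.70
Federal income tax: $11,352.70 × 0.195 = $2,213.78
Municipal income tax: $11,352.70 × 0.018 = $204.35
State income tax: $11,352.70 × 0.0911 = $1,034.23
Medicare: $11,838.06 × 0.02 = $236.76
State unemployment insurance (employee share): $11,838.06 × 0.0044 = $52.09
Employee stock purchase plan: $36.27
Wage garnishment: $11,838.06 × 0.055 = $651.09
(Employer's $204.60 toward employee stock purchase plan is not withheld from the employee.)
Total deductions = $485.36 + $2,213.78 + $204.35 + $1,034.23 + $236.76 + $52.09 + $36.27 + $651.09 = $4,913.93
Net pay = $11,838.06 − $4,913.93 = $6,924.13

$6,924.13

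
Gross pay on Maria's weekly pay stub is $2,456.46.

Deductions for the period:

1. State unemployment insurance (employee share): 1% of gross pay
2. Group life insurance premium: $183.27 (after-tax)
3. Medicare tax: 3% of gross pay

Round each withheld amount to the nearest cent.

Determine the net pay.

Medicare tax: $2,456.46 × 0.03 = $73.69
State unemployment insurance (employee share): $2,456.46 × 0.01 = $24.56
Group life insurance premium: $183.27
Total deductions = $73.69 + $24.56 + $183.27 = $281.52
Net pay = $2,456.46 − $281.52 = $2,174.94

$2,174.94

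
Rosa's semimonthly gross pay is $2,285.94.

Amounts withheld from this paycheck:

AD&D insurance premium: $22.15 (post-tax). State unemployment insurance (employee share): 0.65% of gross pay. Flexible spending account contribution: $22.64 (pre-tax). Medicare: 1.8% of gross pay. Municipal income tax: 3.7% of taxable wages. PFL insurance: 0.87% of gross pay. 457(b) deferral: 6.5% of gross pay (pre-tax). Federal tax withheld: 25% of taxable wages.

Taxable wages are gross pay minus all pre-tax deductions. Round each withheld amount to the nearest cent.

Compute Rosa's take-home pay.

457(b) deferral: $2,285.94 × 0.065 = $148.59
Flexible spending account contribution: $22.64
Pre-tax total = $148.59 + $22.64 = $171.23
Taxable wages = $2,285.94 − $171.23 = $2,114.71
Federal tax withheld: $2,114.71 × 0.25 = $528.68
Municipal income tax: $2,114.71 × 0.037 = $78.24
State unemployment insurance (employee share): $2,285.94 × 0.0065 = $14.86
PFL insurance: $2,285.94 × 0.0087 = $19.89
Medicare: $2,285.94 × 0.018 = $41.15
AD&D insurance premium: $22.15
Total deductions = $148.59 + $22.64 + $528.68 + $78.24 + $14.86 + $19.89 + $41.15 + $22.15 = $876.20
Net pay = $2,285.94 − $876.20 = $1,409.74

$1,409.74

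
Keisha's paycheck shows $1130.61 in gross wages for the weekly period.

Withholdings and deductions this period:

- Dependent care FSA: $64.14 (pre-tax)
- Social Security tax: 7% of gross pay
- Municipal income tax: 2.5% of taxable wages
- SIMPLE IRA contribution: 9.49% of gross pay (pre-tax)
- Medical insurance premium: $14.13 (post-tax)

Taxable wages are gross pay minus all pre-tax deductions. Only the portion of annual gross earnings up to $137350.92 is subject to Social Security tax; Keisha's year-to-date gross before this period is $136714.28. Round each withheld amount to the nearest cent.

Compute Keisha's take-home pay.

$876.51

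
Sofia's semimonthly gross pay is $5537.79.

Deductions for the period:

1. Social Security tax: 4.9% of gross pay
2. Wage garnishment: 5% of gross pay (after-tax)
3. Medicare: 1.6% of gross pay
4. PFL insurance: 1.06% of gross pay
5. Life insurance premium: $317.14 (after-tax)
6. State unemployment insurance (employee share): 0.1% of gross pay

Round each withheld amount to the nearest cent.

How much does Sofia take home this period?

$4519.57

Medicare: $5537.79 × 0.016 = $88.60
State unemployment insurance (employee share): $5537.79 × 0.001 = $5.54
Social Security tax: $5537.79 × 0.049 = $271.35
PFL insurance: $5537.79 × 0.0106 = $58.70
Life insurance premium: $317.14
Wage garnishment: $5537.79 × 0.05 = $276.89
Total deductions = $88.60 + $5.54 + $271.35 + $58.70 + $317.14 + $276.89 = $1018.22
Net pay = $5537.79 − $1018.22 = $4519.57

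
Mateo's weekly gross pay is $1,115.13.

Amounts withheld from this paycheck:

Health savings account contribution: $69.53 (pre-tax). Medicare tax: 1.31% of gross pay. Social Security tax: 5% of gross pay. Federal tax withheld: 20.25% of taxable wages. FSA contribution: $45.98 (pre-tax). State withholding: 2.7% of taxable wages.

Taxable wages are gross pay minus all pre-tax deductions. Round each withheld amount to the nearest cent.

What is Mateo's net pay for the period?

FSA contribution: $45.98
Health savings account contribution: $69.53
Pre-tax total = $45.98 + $69.53 = $115.51
Taxable wages = $1,115.13 − $115.51 = $999.62
Federal tax withheld: $999.62 × 0.2025 = $202.42
State withholding: $999.62 × 0.027 = $26.99
Medicare tax: $1,115.13 × 0.0131 = $14.61
Social Security tax: $1,115.13 × 0.05 = $55.76
Total deductions = $45.98 + $69.53 + $202.42 + $26.99 + $14.61 + $55.76 = $415.29
Net pay = $1,115.13 − $415.29 = $699.84

$699.84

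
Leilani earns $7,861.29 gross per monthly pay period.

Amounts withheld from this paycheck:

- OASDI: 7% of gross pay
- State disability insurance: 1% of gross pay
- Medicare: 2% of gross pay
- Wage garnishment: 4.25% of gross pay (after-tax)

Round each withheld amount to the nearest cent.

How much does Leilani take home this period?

$6,741.06

Medicare: $7,861.29 × 0.02 = $157.23
State disability insurance: $7,861.29 × 0.01 = $78.61
OASDI: $7,861.29 × 0.07 = $550.29
Wage garnishment: $7,861.29 × 0.0425 = $334.10
Total deductions = $157.23 + $78.61 + $550.29 + $334.10 = $1,120.23
Net pay = $7,861.29 − $1,120.23 = $6,741.06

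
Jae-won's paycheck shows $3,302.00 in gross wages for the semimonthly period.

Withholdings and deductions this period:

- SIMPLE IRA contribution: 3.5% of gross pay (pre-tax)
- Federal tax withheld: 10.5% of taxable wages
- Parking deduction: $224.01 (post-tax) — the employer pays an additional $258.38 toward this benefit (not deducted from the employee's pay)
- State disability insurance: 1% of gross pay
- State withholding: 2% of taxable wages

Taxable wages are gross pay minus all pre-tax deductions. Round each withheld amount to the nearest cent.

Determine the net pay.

SIMPLE IRA contribution: $3,302.00 × 0.035 = $115.57
Taxable wages = $3,302.00 − $115.57 = $3,186.43
Federal tax withheld: $3,186.43 × 0.105 = $334.58
State withholding: $3,186.43 × 0.02 = $63.73
State disability insurance: $3,302.00 × 0.01 = $33.02
Parking deduction: $224.01
(Employer's $258.38 toward parking deduction is not withheld from the employee.)
Total deductions = $115.57 + $334.58 + $63.73 + $33.02 + $224.01 = $770.91
Net pay = $3,302.00 − $770.91 = $2,531.09

$2,531.09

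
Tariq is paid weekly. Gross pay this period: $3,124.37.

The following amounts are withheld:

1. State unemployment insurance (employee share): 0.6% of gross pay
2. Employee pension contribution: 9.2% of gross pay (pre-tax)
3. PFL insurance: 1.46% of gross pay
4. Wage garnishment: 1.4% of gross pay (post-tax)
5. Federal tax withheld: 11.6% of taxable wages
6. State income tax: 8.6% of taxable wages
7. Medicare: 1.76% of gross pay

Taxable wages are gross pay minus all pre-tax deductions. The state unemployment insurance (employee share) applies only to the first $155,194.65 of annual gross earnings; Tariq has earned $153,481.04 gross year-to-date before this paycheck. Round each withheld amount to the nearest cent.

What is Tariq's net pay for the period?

$2,109.24

Employee pension contribution: $3,124.37 × 0.092 = $287.44
Taxable wages = $3,124.37 − $287.44 = $2,836.93
State income tax: $2,836.93 × 0.086 = $243.98
Federal tax withheld: $2,836.93 × 0.116 = $329.08
PFL insurance: $3,124.37 × 0.0146 = $45.62
Medicare: $3,124.37 × 0.0176 = $54.99
State unemployment insurance (employee share): only $155,194.65 − $153,481.04 = $1,713.61 of this check is subject → $1,713.61 × 0.006 = $10.28
Wage garnishment: $3,124.37 × 0.014 = $43.74
Total deductions = $287.44 + $243.98 + $329.08 + $45.62 + $54.99 + $10.28 + $43.74 = $1,015.13
Net pay = $3,124.37 − $1,015.13 = $2,109.24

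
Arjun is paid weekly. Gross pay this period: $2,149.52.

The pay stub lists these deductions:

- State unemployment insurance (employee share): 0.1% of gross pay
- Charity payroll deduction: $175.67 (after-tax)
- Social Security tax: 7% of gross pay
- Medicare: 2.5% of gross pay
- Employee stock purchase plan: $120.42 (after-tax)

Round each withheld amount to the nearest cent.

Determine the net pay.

Medicare: $2,149.52 × 0.025 = $53.74
Social Security tax: $2,149.52 × 0.07 = $150.47
State unemployment insurance (employee share): $2,149.52 × 0.001 = $2.15
Charity payroll deduction: $175.67
Employee stock purchase plan: $120.42
Total deductions = $53.74 + $150.47 + $2.15 + $175.67 + $120.42 = $502.45
Net pay = $2,149.52 − $502.45 = $1,647.07

$1,647.07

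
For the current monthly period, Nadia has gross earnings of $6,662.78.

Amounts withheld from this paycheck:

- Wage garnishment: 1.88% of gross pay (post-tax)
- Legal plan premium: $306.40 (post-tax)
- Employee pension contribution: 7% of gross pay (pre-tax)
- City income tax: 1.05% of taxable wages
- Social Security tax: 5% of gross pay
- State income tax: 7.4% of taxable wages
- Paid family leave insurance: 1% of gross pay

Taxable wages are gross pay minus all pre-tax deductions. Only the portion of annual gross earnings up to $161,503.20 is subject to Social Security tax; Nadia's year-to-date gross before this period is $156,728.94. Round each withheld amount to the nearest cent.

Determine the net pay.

Employee pension contribution: $6,662.78 × 0.07 = $466.39
Taxable wages = $6,662.78 − $466.39 = $6,196.39
City income tax: $6,196.39 × 0.0105 = $65.06
State income tax: $6,196.39 × 0.074 = $458.53
Social Security tax: only $161,503.20 − $156,728.94 = $4,774.26 of this check is subject → $4,774.26 × 0.05 = $238.71
Paid family leave insurance: $6,662.78 × 0.01 = $66.63
Wage garnishment: $6,662.78 × 0.0188 = $125.26
Legal plan premium: $306.40
Total deductions = $466.39 + $65.06 + $458.53 + $238.71 + $66.63 + $125.26 + $306.40 = $1,726.98
Net pay = $6,662.78 − $1,726.98 = $4,935.80

$4,935.80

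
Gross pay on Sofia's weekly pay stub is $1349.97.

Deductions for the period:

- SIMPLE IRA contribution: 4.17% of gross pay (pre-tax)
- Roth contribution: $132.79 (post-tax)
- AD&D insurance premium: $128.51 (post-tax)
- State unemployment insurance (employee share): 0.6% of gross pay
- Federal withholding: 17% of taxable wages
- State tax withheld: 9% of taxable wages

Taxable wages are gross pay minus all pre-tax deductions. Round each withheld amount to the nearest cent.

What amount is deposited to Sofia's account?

SIMPLE IRA contribution: $1349.97 × 0.0417 = $56.29
Taxable wages = $1349.97 − $56.29 = $1293.68
State tax withheld: $1293.68 × 0.09 = $116.43
Federal withholding: $1293.68 × 0.17 = $219.93
State unemployment insurance (employee share): $1349.97 × 0.006 = $8.10
AD&D insurance premium: $128.51
Roth contribution: $132.79
Total deductions = $56.29 + $116.43 + $219.93 + $8.10 + $128.51 + $132.79 = $662.05
Net pay = $1349.97 − $662.05 = $687.92

$687.92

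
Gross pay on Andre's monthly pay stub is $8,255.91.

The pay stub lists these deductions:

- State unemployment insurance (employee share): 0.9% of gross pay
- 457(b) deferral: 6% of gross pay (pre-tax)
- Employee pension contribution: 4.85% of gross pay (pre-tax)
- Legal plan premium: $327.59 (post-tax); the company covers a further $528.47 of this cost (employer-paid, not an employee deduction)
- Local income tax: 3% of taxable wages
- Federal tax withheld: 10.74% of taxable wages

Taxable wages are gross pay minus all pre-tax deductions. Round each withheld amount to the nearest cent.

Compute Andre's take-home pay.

$5,946.98

Employee pension contribution: $8,255.91 × 0.0485 = $400.41
457(b) deferral: $8,255.91 × 0.06 = $495.35
Pre-tax total = $400.41 + $495.35 = $895.76
Taxable wages = $8,255.91 − $895.76 = $7,360.15
Federal tax withheld: $7,360.15 × 0.1074 = $790.48
Local income tax: $7,360.15 × 0.03 = $220.80
State unemployment insurance (employee share): $8,255.91 × 0.009 = $74.30
Legal plan premium: $327.59
(Employer's $528.47 toward legal plan premium is not withheld from the employee.)
Total deductions = $400.41 + $495.35 + $790.48 + $220.80 + $74.30 + $327.59 = $2,308.93
Net pay = $8,255.91 − $2,308.93 = $5,946.98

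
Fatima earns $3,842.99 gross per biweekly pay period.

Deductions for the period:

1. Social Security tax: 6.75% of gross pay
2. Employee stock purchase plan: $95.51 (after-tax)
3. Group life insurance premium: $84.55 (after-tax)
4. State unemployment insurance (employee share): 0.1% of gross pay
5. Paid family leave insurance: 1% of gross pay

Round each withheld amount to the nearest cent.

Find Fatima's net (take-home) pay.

$3,361.26

State unemployment insurance (employee share): $3,842.99 × 0.001 = $3.84
Paid family leave insurance: $3,842.99 × 0.01 = $38.43
Social Security tax: $3,842.99 × 0.0675 = $259.40
Group life insurance premium: $84.55
Employee stock purchase plan: $95.51
Total deductions = $3.84 + $38.43 + $259.40 + $84.55 + $95.51 = $481.73
Net pay = $3,842.99 − $481.73 = $3,361.26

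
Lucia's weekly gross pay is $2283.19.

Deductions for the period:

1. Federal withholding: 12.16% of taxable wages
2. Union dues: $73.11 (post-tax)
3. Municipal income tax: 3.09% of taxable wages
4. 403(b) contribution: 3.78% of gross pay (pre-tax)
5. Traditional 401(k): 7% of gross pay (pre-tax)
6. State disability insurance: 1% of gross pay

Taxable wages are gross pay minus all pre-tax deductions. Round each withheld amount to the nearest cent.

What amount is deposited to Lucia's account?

$1630.47

403(b) contribution: $2283.19 × 0.0378 = $86.30
Traditional 401(k): $2283.19 × 0.07 = $159.82
Pre-tax total = $86.30 + $159.82 = $246.12
Taxable wages = $2283.19 − $246.12 = $2037.07
Federal withholding: $2037.07 × 0.1216 = $247.71
Municipal income tax: $2037.07 × 0.0309 = $62.95
State disability insurance: $2283.19 × 0.01 = $22.83
Union dues: $73.11
Total deductions = $86.30 + $159.82 + $247.71 + $62.95 + $22.83 + $73.11 = $652.72
Net pay = $2283.19 − $652.72 = $1630.47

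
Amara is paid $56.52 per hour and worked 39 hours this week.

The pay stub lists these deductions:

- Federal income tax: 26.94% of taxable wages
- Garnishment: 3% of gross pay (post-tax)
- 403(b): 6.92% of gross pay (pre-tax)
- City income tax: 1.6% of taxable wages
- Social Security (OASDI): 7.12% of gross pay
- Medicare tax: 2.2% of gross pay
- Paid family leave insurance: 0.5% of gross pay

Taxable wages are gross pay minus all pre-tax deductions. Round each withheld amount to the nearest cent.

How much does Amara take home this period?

$1183.59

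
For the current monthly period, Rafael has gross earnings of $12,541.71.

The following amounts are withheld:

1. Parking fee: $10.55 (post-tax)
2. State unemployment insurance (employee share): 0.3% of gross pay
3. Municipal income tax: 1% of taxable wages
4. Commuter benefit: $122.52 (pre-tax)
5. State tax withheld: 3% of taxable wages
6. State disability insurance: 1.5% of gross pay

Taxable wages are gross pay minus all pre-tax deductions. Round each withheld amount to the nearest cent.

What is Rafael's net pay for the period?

$11,686.11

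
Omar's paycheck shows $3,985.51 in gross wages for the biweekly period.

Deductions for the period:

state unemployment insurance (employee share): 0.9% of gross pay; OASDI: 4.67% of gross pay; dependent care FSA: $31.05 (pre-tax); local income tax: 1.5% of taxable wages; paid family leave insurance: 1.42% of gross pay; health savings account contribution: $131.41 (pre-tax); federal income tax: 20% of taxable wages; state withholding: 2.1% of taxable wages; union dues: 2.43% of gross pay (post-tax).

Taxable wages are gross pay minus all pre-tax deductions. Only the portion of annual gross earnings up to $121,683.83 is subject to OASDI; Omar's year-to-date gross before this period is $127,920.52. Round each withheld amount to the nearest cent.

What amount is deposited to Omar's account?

Health savings account contribution: $131.41
Dependent care FSA: $31.05
Pre-tax total = $131.41 + $31.05 = $162.46
Taxable wages = $3,985.51 − $162.46 = $3,823.05
Federal income tax: $3,823.05 × 0.2 = $764.61
Local income tax: $3,823.05 × 0.015 = $57.35
State withholding: $3,823.05 × 0.021 = $80.28
Paid family leave insurance: $3,985.51 × 0.0142 = $56.59
State unemployment insurance (employee share): $3,985.51 × 0.009 = $35.87
OASDI: annual cap $121,683.83 already reached (YTD $127,920.52), so $0.00
Union dues: $3,985.51 × 0.0243 = $96.85
Total deductions = $131.41 + $31.05 + $764.61 + $57.35 + $80.28 + $56.59 + $35.87 + $0.00 + $96.85 = $1,254.01
Net pay = $3,985.51 − $1,254.01 = $2,731.50

$2,731.50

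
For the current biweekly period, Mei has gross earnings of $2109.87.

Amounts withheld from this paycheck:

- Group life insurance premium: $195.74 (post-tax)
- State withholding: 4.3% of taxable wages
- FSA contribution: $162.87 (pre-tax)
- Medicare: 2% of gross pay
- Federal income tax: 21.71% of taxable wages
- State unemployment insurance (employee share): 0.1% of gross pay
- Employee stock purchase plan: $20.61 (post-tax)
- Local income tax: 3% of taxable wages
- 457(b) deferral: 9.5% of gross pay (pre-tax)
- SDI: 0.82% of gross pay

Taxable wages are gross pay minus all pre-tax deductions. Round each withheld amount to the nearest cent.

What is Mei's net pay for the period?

457(b) deferral: $2109.87 × 0.095 = $200.44
FSA contribution: $162.87
Pre-tax total = $200.44 + $162.87 = $363.31
Taxable wages = $2109.87 − $363.31 = $1746.56
Local income tax: $1746.56 × 0.03 = $52.40
Federal income tax: $1746.56 × 0.2171 = $379.18
State withholding: $1746.56 × 0.043 = $75.10
Medicare: $2109.87 × 0.02 = $42.20
SDI: $2109.87 × 0.0082 = $17.30
State unemployment insurance (employee share): $2109.87 × 0.001 = $2.11
Group life insurance premium: $195.74
Employee stock purchase plan: $20.61
Total deductions = $200.44 + $162.87 + $52.40 + $379.18 + $75.10 + $42.20 + $17.30 + $2.11 + $195.74 + $20.61 = $1147.95
Net pay = $2109.87 − $1147.95 = $961.92

$961.92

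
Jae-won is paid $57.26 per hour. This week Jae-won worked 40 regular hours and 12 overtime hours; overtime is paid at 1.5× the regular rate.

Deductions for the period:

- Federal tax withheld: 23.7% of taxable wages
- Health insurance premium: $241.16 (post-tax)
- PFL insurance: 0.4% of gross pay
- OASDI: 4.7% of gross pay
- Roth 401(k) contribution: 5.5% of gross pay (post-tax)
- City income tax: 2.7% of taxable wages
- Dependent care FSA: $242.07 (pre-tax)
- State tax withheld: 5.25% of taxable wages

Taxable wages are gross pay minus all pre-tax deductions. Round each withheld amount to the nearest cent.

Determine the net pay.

$1511.31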